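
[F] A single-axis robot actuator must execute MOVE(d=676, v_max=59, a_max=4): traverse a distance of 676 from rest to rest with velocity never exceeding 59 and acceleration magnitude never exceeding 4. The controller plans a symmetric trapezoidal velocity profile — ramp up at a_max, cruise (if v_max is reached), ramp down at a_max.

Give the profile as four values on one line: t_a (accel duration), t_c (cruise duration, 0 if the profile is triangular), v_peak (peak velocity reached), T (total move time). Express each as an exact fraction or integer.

t_a=13 t_c=0 v_peak=52 T=26

(v_max)²/a_max = 59²/4 = 3481/4
676 < 3481/4 → triangular
v_peak = √(676·4) = √2704 = 52
t_a = 52/4 = 13; t_c = 0
T = 2·13 = 26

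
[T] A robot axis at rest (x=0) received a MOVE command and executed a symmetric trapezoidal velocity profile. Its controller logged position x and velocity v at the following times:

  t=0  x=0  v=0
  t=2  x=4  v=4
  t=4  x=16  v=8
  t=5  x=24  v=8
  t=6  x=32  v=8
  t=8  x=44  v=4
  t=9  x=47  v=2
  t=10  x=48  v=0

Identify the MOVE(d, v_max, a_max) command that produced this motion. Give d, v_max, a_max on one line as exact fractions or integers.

final state: t=10, x=48, v=0 → d = 48
a_max = (4−0)/(2−0) = 2
max v = 8 over t∈[4,6] → v_max = 8
check: 8·(4+2) = 48 ✓

d=48 v_max=8 a_max=2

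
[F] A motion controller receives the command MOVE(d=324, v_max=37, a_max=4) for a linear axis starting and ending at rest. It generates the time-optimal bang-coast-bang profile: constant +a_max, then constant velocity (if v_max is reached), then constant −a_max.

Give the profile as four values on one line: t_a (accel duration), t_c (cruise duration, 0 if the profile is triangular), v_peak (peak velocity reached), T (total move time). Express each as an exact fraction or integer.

t_a=9 t_c=0 v_peak=36 T=18

(v_max)²/a_max = 37²/4 = 1369/4
324 < 1369/4 so t_c = 0
v_peak = √(324·4) = √1296 = 36
t_a = 36/4 = 9; t_c = 0
T = 2·9 = 18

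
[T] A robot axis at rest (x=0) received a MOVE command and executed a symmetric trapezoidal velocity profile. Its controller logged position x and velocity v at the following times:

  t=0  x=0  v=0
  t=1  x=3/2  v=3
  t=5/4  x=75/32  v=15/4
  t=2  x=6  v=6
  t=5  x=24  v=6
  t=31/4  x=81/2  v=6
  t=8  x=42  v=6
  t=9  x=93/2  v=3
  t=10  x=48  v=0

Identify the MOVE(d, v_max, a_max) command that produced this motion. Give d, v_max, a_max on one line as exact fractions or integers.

d=48 v_max=6 a_max=3

final state: t=10, x=48, v=0 → d = 48
a_max = (3−0)/(1−0) = 3
max v = 6 over t∈[2,8] → v_max = 6
check: 6·(2+6) = 48 ✓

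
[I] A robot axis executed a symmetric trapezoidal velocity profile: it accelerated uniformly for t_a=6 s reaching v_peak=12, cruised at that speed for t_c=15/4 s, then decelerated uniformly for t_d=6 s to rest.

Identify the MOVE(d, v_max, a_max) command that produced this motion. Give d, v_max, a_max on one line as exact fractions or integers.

d=117 v_max=12 a_max=2

a_max = 12/6 = 2
d_a = ½·12·6 = 36; d_c = 12·15/4 = 45
d = 2·36 + 45 = 117
t_c = 15/4 > 0 → v_max = v_peak = 12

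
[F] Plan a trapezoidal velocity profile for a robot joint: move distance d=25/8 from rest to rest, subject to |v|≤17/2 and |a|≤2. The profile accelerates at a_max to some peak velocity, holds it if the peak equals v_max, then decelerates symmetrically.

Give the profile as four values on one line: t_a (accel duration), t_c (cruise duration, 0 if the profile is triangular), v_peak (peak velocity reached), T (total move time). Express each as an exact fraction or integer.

t_a=5/4 t_c=0 v_peak=5/2 T=5/2

(v_max)²/a_max = (17/2)²/2 = 289/8
25/8 < 289/8 ⇒ no cruise
v_peak = √(25/8·2) = √(25/4) = 5/2
t_a = (5/2)/2 = 5/4; t_c = 0
T = 2·5/4 = 5/2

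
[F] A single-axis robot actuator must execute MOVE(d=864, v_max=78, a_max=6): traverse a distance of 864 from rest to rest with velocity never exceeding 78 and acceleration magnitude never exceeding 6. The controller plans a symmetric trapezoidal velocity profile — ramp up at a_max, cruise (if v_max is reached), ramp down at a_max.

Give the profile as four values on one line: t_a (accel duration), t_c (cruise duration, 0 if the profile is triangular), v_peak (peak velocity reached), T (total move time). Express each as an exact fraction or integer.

v_max²/a_max = 78²/6 = 1014
864 < 1014 → triangular
v_peak = √(864·6) = √5184 = 72
t_a = 72/6 = 12; t_c = 0
T = 2·12 = 24

t_a=12 t_c=0 v_peak=72 T=24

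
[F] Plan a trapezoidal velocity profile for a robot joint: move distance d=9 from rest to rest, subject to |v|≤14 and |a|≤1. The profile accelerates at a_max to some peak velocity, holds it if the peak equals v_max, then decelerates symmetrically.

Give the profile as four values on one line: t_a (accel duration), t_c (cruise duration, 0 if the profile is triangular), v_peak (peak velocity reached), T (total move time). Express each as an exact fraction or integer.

t_a=3 t_c=0 v_peak=3 T=6

vₘ²/aₘ = 14²/1 = 196
9 < 196 so t_c = 0
v_peak = √(9·1) = √9 = 3
t_a = 3/1 = 3; t_c = 0
T = 2·3 = 6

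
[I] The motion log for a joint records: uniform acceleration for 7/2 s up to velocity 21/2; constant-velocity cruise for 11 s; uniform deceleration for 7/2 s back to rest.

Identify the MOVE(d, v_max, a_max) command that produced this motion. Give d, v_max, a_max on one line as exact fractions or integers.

d=609/4 v_max=21/2 a_max=3

a_max = (21/2)/(7/2) = 3
d_a = ½·21/2·7/2 = 147/8; d_c = 21/2·11 = 231/2
d = 2·147/8 + 231/2 = 609/4
t_c = 11 > 0 → v_max = v_peak = 21/2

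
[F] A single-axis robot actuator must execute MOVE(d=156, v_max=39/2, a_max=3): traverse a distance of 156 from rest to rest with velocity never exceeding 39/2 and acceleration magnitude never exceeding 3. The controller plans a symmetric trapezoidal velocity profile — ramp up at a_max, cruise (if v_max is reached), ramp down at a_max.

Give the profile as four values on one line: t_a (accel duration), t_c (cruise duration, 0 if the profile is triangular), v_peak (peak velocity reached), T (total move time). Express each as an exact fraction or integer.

v_max²/a_max = (39/2)²/3 = 507/4
156 ≥ 507/4 → trapezoidal
t_a = (39/2)/3 = 13/2; v_peak = 39/2
d_cruise = 156 − 507/4 = 117/4; t_c = (117/4)/(39/2) = 3/2
T = 2·13/2 + 3/2 = 29/2

t_a=13/2 t_c=3/2 v_peak=39/2 T=29/2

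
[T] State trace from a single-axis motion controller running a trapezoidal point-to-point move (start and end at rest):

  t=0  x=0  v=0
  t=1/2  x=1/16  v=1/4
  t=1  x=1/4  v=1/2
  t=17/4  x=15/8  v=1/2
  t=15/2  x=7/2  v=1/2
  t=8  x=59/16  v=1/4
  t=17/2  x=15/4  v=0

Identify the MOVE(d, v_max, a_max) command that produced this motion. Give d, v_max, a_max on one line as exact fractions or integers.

final state: t=17/2, x=15/4, v=0 → d = 15/4
a_max = (1/4−0)/(1/2−0) = 1/2
max v = 1/2 over t∈[1,15/2] → v_max = 1/2
check: 1/2·(1+13/2) = 15/4 ✓

d=15/4 v_max=1/2 a_max=1/2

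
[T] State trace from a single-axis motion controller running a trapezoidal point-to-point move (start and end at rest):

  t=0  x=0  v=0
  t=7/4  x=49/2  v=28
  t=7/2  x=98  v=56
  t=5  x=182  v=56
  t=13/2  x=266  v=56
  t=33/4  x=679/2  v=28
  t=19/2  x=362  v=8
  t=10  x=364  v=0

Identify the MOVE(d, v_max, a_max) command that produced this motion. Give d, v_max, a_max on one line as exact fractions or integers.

d=364 v_max=56 a_max=16

final state: t=10, x=364, v=0 → d = 364
a_max = (28−0)/(7/4−0) = 16
max v = 56 over t∈[7/2,13/2] → v_max = 56
check: 56·(7/2+3) = 364 ✓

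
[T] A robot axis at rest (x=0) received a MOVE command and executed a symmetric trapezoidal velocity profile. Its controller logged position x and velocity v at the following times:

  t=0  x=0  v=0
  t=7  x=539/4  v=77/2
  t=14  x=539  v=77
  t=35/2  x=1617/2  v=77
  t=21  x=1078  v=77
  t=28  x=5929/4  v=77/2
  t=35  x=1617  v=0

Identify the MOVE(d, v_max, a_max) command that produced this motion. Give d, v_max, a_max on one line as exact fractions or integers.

final state: t=35, x=1617, v=0 → d = 1617
a_max = (77/2−0)/(7−0) = 11/2
max v = 77 over t∈[14,21] → v_max = 77
check: 77·(14+7) = 1617 ✓

d=1617 v_max=77 a_max=11/2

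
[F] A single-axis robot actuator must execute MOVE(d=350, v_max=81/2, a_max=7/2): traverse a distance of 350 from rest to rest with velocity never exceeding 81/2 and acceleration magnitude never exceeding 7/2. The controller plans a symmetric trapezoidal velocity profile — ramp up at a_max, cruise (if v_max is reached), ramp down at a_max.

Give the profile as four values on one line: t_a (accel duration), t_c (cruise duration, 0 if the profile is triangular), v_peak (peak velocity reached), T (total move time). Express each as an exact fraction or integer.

t_a=10 t_c=0 v_peak=35 T=20

vₘ²/aₘ = (81/2)²/(7/2) = 6561/14
350 < 6561/14 → triangular
v_peak = √(350·7/2) = √1225 = 35
t_a = 35/(7/2) = 10; t_c = 0
T = 2·10 = 20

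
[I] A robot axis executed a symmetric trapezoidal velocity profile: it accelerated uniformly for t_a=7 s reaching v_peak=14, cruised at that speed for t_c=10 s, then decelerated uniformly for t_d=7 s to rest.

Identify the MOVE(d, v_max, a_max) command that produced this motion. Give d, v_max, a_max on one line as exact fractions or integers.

a_max = 14/7 = 2
d_a = ½·14·7 = 49; d_c = 14·10 = 140
d = 2·49 + 140 = 238
t_c = 10 > 0 ⇒ limit active, v_max = 14

d=238 v_max=14 a_max=2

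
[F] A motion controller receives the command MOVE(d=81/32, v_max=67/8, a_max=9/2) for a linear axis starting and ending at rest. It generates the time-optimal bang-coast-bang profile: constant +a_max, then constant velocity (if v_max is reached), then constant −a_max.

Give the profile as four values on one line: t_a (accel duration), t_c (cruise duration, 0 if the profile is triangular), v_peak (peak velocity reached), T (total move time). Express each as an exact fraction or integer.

t_a=3/4 t_c=0 v_peak=27/8 T=3/2

v_max²/a_max = (67/8)²/(9/2) = 4489/288
81/32 < 4489/288 ⇒ no cruise
v_peak = √(81/32·9/2) = √(729/64) = 27/8
t_a = (27/8)/(9/2) = 3/4; t_c = 0
T = 2·3/4 = 3/2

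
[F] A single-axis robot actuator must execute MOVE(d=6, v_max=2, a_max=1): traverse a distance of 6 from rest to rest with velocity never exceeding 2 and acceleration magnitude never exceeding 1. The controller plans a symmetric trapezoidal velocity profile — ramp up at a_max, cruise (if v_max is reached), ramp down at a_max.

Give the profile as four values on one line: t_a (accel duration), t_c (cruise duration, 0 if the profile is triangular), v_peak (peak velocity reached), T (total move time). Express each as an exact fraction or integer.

t_a=2 t_c=1 v_peak=2 T=5

(v_max)²/a_max = 2²/1 = 4
6 ≥ 4 ⇒ cruise phase
t_a = 2/1 = 2; v_peak = 2
d_cruise = 6 − 4 = 2; t_c = 2/2 = 1
T = 2·2 + 1 = 5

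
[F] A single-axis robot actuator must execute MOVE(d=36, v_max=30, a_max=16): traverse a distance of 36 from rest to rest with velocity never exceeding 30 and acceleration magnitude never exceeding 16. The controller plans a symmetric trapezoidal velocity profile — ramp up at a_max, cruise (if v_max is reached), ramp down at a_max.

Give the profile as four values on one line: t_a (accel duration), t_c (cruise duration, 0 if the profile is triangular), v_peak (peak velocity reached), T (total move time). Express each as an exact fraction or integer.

t_a=3/2 t_c=0 v_peak=24 T=3

vₘ²/aₘ = 30²/16 = 225/4
36 < 225/4 ⇒ no cruise
v_peak = √(36·16) = √576 = 24
t_a = 24/16 = 3/2; t_c = 0
T = 2·3/2 = 3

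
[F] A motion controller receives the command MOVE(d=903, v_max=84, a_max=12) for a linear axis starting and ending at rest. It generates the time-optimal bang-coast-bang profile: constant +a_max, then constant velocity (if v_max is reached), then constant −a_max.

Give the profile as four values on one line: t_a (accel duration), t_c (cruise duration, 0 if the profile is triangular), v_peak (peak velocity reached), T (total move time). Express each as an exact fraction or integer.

vₘ²/aₘ = 84²/12 = 588
903 ≥ 588 → trapezoidal
t_a = 84/12 = 7; v_peak = 84
d_cruise = 903 − 588 = 315; t_c = 315/84 = 15/4
T = 2·7 + 15/4 = 71/4

t_a=7 t_c=15/4 v_peak=84 T=71/4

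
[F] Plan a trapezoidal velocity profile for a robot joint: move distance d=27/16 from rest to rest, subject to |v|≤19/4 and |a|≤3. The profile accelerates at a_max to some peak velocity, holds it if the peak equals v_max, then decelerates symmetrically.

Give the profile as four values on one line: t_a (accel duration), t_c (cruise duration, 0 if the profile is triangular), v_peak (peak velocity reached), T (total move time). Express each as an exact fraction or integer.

t_a=3/4 t_c=0 v_peak=9/4 T=3/2

vₘ²/aₘ = (19/4)²/3 = 361/48
27/16 < 361/48 → triangular
v_peak = √(27/16·3) = √(81/16) = 9/4
t_a = (9/4)/3 = 3/4; t_c = 0
T = 2·3/4 = 3/2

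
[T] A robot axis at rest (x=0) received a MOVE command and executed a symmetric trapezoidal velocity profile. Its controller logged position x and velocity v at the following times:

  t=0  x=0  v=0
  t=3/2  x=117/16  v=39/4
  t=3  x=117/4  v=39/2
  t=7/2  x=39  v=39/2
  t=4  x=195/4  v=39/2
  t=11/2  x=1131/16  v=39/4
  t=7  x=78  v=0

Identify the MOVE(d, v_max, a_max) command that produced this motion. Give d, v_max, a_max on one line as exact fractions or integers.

d=78 v_max=39/2 a_max=13/2

final state: t=7, x=78, v=0 → d = 78
a_max = (39/4−0)/(3/2−0) = 13/2
max v = 39/2 over t∈[3,4] → v_max = 39/2
check: 39/2·(3+1) = 78 ✓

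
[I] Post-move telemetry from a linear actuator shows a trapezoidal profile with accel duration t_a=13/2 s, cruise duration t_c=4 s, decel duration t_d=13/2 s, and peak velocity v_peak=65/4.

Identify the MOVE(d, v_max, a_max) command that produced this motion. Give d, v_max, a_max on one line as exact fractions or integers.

d=1365/8 v_max=65/4 a_max=5/2

a_max = (65/4)/(13/2) = 5/2
d_a = ½·65/4·13/2 = 845/16; d_c = 65/4·4 = 65
d = 2·845/16 + 65 = 1365/8
t_c = 4 > 0 ⇒ limit active, v_max = 65/4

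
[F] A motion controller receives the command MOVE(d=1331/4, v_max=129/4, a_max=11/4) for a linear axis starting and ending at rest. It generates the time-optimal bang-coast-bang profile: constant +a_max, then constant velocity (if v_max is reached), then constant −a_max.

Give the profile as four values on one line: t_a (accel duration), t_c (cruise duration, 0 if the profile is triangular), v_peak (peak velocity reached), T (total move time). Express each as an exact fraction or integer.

t_a=11 t_c=0 v_peak=121/4 T=22

vₘ²/aₘ = (129/4)²/(11/4) = 16641/44
1331/4 < 16641/44 → triangular
v_peak = √(1331/4·11/4) = √(14641/16) = 121/4
t_a = (121/4)/(11/4) = 11; t_c = 0
T = 2·11 = 22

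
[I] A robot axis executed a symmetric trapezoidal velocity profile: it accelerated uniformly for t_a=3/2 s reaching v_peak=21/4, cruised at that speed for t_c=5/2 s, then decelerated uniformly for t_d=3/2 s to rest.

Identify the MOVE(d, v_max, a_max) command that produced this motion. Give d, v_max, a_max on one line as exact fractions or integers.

a_max = (21/4)/(3/2) = 7/2
d_a = ½·21/4·3/2 = 63/16; d_c = 21/4·5/2 = 105/8
d = 2·63/16 + 105/8 = 21
t_c = 5/2 > 0 so v_max = 21/4

d=21 v_max=21/4 a_max=7/2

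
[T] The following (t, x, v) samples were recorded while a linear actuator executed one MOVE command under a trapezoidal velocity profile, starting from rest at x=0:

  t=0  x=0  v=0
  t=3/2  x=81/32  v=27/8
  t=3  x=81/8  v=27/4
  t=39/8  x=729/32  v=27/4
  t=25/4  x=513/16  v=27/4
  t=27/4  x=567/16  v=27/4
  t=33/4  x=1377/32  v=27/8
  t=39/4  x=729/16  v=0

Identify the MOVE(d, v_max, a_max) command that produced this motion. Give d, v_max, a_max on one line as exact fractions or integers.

final state: t=39/4, x=729/16, v=0 → d = 729/16
a_max = (27/8−0)/(3/2−0) = 9/4
max v = 27/4 over t∈[3,27/4] → v_max = 27/4
check: 27/4·(3+15/4) = 729/16 ✓

d=729/16 v_max=27/4 a_max=9/4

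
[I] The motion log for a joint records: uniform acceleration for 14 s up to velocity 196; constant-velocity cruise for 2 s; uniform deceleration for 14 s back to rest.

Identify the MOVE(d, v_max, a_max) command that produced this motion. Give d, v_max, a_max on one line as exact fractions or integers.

d=3136 v_max=196 a_max=14

a_max = 196/14 = 14
d_a = ½·196·14 = 1372; d_c = 196·2 = 392
d = 2·1372 + 392 = 3136
t_c = 2 > 0 → v_max = v_peak = 196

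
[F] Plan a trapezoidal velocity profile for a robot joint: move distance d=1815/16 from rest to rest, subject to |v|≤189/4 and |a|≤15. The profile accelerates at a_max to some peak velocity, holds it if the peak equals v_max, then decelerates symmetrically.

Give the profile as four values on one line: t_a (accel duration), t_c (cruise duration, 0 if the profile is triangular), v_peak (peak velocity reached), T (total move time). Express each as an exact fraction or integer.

vₘ²/aₘ = (189/4)²/15 = 11907/80
1815/16 < 11907/80 ⇒ no cruise
v_peak = √(1815/16·15) = √(27225/16) = 165/4
t_a = (165/4)/15 = 11/4; t_c = 0
T = 2·11/4 = 11/2

t_a=11/4 t_c=0 v_peak=165/4 T=11/2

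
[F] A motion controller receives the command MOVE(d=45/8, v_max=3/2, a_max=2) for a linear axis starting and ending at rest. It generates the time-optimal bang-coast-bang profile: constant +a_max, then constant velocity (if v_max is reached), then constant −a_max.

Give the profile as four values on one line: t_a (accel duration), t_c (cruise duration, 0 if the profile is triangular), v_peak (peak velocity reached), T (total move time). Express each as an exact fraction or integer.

vₘ²/aₘ = (3/2)²/2 = 9/8
45/8 ≥ 9/8 ⇒ cruise phase
t_a = (3/2)/2 = 3/4; v_peak = 3/2
d_cruise = 45/8 − 9/8 = 9/2; t_c = (9/2)/(3/2) = 3
T = 2·3/4 + 3 = 9/2

t_a=3/4 t_c=3 v_peak=3/2 T=9/2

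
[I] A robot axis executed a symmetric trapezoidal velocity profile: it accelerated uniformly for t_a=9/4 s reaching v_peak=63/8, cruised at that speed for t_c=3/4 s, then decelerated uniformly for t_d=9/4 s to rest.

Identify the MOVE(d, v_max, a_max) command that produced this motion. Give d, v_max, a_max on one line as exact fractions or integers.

d=189/8 v_max=63/8 a_max=7/2

a_max = (63/8)/(9/4) = 7/2
d_a = ½·63/8·9/4 = 567/64; d_c = 63/8·3/4 = 189/32
d = 2·567/64 + 189/32 = 189/8
t_c = 3/4 > 0 → v_max = v_peak = 63/8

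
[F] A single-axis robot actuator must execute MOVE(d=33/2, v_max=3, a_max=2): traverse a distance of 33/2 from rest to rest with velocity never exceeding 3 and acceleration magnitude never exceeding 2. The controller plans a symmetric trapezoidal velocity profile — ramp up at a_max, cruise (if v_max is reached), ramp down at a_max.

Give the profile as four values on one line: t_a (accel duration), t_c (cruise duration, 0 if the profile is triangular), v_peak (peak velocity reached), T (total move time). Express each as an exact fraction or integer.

t_a=3/2 t_c=4 v_peak=3 T=7

vₘ²/aₘ = 3²/2 = 9/2
33/2 ≥ 9/2 so v_max reached
t_a = 3/2; v_peak = 3
d_cruise = 33/2 − 9/2 = 12; t_c = 12/3 = 4
T = 2·3/2 + 4 = 7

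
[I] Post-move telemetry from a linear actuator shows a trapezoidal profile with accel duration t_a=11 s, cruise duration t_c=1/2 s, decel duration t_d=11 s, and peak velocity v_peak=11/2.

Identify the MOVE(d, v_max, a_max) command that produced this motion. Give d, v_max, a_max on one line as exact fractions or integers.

d=253/4 v_max=11/2 a_max=1/2

a_max = (11/2)/11 = 1/2
d_a = ½·11/2·11 = 121/4; d_c = 11/2·1/2 = 11/4
d = 2·121/4 + 11/4 = 253/4
t_c = 1/2 > 0 ⇒ limit active, v_max = 11/2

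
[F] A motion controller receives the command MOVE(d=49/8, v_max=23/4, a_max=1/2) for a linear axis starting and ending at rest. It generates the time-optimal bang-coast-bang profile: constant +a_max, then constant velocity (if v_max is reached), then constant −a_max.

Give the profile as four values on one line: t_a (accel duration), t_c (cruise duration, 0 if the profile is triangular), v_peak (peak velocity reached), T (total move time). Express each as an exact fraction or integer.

v_max²/a_max = (23/4)²/(1/2) = 529/8
49/8 < 529/8 → triangular
v_peak = √(49/8·1/2) = √(49/16) = 7/4
t_a = (7/4)/(1/2) = 7/2; t_c = 0
T = 2·7/2 = 7

t_a=7/2 t_c=0 v_peak=7/4 T=7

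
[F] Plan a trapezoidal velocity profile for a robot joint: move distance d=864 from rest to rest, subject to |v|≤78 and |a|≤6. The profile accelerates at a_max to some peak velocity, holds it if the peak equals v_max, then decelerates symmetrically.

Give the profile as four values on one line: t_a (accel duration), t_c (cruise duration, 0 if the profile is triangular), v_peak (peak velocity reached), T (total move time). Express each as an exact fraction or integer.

t_a=12 t_c=0 v_peak=72 T=24

(v_max)²/a_max = 78²/6 = 1014
864 < 1014 ⇒ no cruise
v_peak = √(864·6) = √5184 = 72
t_a = 72/6 = 12; t_c = 0
T = 2·12 = 24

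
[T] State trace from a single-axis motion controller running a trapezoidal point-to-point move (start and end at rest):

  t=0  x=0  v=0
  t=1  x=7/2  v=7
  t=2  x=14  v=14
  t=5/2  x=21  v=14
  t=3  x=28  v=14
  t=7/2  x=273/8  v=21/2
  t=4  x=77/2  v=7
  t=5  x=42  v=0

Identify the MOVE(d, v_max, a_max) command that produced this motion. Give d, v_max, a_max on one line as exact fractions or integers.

final state: t=5, x=42, v=0 → d = 42
a_max = (7−0)/(1−0) = 7
max v = 14 over t∈[2,3] → v_max = 14
check: 14·(2+1) = 42 ✓

d=42 v_max=14 a_max=7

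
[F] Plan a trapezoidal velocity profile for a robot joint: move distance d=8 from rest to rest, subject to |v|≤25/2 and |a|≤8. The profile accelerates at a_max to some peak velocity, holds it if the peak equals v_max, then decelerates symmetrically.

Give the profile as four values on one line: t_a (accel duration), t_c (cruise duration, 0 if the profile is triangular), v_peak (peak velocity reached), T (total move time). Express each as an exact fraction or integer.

t_a=1 t_c=0 v_peak=8 T=2

(v_max)²/a_max = (25/2)²/8 = 625/32
8 < 625/32 → triangular
v_peak = √(8·8) = √64 = 8
t_a = 8/8 = 1; t_c = 0
T = 2·1 = 2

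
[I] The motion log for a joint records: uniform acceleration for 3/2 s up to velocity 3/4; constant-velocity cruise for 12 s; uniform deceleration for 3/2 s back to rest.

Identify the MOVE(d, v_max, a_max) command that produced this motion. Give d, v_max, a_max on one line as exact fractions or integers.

a_max = (3/4)/(3/2) = 1/2
d_a = ½·3/4·3/2 = 9/16; d_c = 3/4·12 = 9
d = 2·9/16 + 9 = 81/8
t_c = 12 > 0 ⇒ limit active, v_max = 3/4

d=81/8 v_max=3/4 a_max=1/2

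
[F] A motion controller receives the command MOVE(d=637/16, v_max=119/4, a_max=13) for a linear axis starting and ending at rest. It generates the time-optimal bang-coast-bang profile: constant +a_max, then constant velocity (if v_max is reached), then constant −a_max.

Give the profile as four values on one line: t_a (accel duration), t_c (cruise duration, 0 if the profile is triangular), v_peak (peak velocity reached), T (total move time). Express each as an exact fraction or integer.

t_a=7/4 t_c=0 v_peak=91/4 T=7/2

vₘ²/aₘ = (119/4)²/13 = 14161/208
637/16 < 14161/208 ⇒ no cruise
v_peak = √(637/16·13) = √(8281/16) = 91/4
t_a = (91/4)/13 = 7/4; t_c = 0
T = 2·7/4 = 7/2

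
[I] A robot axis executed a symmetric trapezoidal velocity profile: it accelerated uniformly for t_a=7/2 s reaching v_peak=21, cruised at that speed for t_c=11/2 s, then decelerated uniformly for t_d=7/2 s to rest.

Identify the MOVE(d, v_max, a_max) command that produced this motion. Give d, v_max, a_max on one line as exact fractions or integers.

d=189 v_max=21 a_max=6

a_max = 21/(7/2) = 6
d_a = ½·21·7/2 = 147/4; d_c = 21·11/2 = 231/2
d = 2·147/4 + 231/2 = 189
t_c = 11/2 > 0 ⇒ limit active, v_max = 21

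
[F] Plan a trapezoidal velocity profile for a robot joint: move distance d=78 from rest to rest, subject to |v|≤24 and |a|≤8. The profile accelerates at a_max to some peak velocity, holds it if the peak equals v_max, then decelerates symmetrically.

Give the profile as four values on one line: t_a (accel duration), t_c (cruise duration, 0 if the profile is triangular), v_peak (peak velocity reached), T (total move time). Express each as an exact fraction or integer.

t_a=3 t_c=1/4 v_peak=24 T=25/4

(v_max)²/a_max = 24²/8 = 72
78 ≥ 72 ⇒ cruise phase
t_a = 24/8 = 3; v_peak = 24
d_cruise = 78 − 72 = 6; t_c = 6/24 = 1/4
T = 2·3 + 1/4 = 25/4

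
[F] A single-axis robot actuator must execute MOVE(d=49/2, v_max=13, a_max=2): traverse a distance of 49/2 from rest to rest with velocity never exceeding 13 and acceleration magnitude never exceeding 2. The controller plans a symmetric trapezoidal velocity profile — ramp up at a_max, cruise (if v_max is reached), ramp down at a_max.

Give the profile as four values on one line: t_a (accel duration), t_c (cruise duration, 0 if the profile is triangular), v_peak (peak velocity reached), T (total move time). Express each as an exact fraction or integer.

t_a=7/2 t_c=0 v_peak=7 T=7

(v_max)²/a_max = 13²/2 = 169/2
49/2 < 169/2 → triangular
v_peak = √(49/2·2) = √49 = 7
t_a = 7/2; t_c = 0
T = 2·7/2 = 7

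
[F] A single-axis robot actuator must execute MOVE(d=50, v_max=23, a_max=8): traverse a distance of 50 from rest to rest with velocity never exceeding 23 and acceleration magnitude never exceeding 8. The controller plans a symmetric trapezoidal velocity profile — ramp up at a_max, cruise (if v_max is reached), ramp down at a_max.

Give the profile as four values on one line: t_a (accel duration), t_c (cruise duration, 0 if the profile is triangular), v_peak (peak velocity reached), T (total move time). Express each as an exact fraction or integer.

t_a=5/2 t_c=0 v_peak=20 T=5

vₘ²/aₘ = 23²/8 = 529/8
50 < 529/8 → triangular
v_peak = √(50·8) = √400 = 20
t_a = 20/8 = 5/2; t_c = 0
T = 2·5/2 = 5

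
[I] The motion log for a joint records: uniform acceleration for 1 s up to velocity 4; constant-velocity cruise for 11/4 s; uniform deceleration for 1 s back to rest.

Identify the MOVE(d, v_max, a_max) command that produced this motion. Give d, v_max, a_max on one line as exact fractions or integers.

a_max = 4/1 = 4
d_a = ½·4·1 = 2; d_c = 4·11/4 = 11
d = 2·2 + 11 = 15
t_c = 11/4 > 0 so v_max = 4

d=15 v_max=4 a_max=4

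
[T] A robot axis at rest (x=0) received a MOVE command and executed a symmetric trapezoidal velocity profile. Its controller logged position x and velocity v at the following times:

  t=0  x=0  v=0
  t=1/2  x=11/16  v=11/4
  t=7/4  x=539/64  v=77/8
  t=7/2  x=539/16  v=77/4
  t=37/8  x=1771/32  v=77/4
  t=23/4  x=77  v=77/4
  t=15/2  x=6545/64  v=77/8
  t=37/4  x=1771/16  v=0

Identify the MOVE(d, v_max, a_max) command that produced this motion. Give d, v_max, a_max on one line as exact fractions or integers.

d=1771/16 v_max=77/4 a_max=11/2

final state: t=37/4, x=1771/16, v=0 → d = 1771/16
a_max = (11/4−0)/(1/2−0) = 11/2
max v = 77/4 over t∈[7/2,23/4] → v_max = 77/4
check: 77/4·(7/2+9/4) = 1771/16 ✓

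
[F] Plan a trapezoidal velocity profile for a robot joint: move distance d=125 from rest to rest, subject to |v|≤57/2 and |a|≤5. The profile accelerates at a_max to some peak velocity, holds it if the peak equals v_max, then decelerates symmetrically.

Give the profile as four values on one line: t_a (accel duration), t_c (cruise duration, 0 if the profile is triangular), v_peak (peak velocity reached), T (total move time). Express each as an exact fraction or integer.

t_a=5 t_c=0 v_peak=25 T=10

(v_max)²/a_max = (57/2)²/5 = 3249/20
125 < 3249/20 → triangular
v_peak = √(125·5) = √625 = 25
t_a = 25/5 = 5; t_c = 0
T = 2·5 = 10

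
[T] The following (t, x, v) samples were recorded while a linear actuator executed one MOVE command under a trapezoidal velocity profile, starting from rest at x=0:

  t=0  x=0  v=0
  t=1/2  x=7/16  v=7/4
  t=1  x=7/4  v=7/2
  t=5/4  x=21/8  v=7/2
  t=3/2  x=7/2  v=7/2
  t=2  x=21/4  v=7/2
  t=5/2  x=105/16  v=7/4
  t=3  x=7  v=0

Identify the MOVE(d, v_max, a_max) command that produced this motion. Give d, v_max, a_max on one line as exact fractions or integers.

d=7 v_max=7/2 a_max=7/2

final state: t=3, x=7, v=0 → d = 7
a_max = (7/4−0)/(1/2−0) = 7/2
max v = 7/2 over t∈[1,2] → v_max = 7/2
check: 7/2·(1+1) = 7 ✓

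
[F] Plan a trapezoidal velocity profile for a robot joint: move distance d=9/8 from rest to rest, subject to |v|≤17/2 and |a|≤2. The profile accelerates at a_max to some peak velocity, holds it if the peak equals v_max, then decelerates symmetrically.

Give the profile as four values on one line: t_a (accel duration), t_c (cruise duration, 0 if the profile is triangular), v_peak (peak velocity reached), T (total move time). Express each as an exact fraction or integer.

v_max²/a_max = (17/2)²/2 = 289/8
9/8 < 289/8 → triangular
v_peak = √(9/8·2) = √(9/4) = 3/2
t_a = (3/2)/2 = 3/4; t_c = 0
T = 2·3/4 = 3/2

t_a=3/4 t_c=0 v_peak=3/2 T=3/2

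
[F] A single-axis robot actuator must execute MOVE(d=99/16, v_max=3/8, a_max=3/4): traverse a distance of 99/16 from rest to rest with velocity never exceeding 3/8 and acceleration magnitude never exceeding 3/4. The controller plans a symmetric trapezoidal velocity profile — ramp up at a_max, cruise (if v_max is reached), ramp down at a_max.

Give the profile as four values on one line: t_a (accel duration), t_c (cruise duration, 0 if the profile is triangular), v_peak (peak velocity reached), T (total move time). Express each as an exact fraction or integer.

t_a=1/2 t_c=16 v_peak=3/8 T=17

(v_max)²/a_max = (3/8)²/(3/4) = 3/16
99/16 ≥ 3/16 ⇒ cruise phase
t_a = (3/8)/(3/4) = 1/2; v_peak = 3/8
d_cruise = 99/16 − 3/16 = 6; t_c = 6/(3/8) = 16
T = 2·1/2 + 16 = 17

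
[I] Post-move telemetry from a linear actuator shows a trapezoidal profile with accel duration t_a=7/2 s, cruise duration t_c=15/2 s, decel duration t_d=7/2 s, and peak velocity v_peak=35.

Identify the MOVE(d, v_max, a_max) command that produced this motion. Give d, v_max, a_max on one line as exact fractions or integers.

d=385 v_max=35 a_max=10

a_max = 35/(7/2) = 10
d_a = ½·35·7/2 = 245/4; d_c = 35·15/2 = 525/2
d = 2·245/4 + 525/2 = 385
t_c = 15/2 > 0 ⇒ limit active, v_max = 35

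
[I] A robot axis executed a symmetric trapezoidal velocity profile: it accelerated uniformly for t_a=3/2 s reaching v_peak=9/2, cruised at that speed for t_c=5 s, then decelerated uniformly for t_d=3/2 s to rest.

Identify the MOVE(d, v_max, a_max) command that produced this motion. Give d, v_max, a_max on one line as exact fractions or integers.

a_max = (9/2)/(3/2) = 3
d_a = ½·9/2·3/2 = 27/8; d_c = 9/2·5 = 45/2
d = 2·27/8 + 45/2 = 117/4
t_c = 5 > 0 → v_max = v_peak = 9/2

d=117/4 v_max=9/2 a_max=3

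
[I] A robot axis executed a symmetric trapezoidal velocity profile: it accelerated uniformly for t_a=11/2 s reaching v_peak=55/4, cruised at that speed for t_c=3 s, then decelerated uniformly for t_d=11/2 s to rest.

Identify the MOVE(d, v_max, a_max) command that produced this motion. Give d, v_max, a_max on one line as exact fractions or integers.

a_max = (55/4)/(11/2) = 5/2
d_a = ½·55/4·11/2 = 605/16; d_c = 55/4·3 = 165/4
d = 2·605/16 + 165/4 = 935/8
t_c = 3 > 0 → v_max = v_peak = 55/4

d=935/8 v_max=55/4 a_max=5/2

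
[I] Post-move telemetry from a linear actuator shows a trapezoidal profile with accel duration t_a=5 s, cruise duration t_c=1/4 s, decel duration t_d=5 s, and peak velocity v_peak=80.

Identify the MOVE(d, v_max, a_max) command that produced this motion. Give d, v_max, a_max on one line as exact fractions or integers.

d=420 v_max=80 a_max=16

a_max = 80/5 = 16
d_a = ½·80·5 = 200; d_c = 80·1/4 = 20
d = 2·200 + 20 = 420
t_c = 1/4 > 0 so v_max = 80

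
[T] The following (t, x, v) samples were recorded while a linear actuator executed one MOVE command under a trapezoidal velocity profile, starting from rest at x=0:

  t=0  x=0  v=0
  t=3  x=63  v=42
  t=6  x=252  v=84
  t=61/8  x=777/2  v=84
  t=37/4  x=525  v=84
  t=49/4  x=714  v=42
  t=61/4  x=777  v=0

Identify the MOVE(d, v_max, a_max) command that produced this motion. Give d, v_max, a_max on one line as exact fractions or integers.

final state: t=61/4, x=777, v=0 → d = 777
a_max = (42−0)/(3−0) = 14
max v = 84 over t∈[6,37/4] → v_max = 84
check: 84·(6+13/4) = 777 ✓

d=777 v_max=84 a_max=14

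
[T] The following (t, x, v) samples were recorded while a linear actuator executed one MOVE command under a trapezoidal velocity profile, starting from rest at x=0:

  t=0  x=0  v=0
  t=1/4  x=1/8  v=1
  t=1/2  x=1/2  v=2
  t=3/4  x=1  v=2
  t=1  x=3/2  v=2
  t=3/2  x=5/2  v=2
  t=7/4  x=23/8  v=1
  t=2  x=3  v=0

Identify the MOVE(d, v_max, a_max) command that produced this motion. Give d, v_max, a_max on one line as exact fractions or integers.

d=3 v_max=2 a_max=4

final state: t=2, x=3, v=0 → d = 3
a_max = (1−0)/(1/4−0) = 4
max v = 2 over t∈[1/2,3/2] → v_max = 2
check: 2·(1/2+1) = 3 ✓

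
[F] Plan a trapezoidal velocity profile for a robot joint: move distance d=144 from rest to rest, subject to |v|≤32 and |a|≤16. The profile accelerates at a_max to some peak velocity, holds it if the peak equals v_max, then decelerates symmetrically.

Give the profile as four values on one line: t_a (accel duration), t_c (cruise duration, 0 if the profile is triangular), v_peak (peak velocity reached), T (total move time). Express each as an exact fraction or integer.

t_a=2 t_c=5/2 v_peak=32 T=13/2

(v_max)²/a_max = 32²/16 = 64
144 ≥ 64 ⇒ cruise phase
t_a = 32/16 = 2; v_peak = 32
d_cruise = 144 − 64 = 80; t_c = 80/32 = 5/2
T = 2·2 + 5/2 = 13/2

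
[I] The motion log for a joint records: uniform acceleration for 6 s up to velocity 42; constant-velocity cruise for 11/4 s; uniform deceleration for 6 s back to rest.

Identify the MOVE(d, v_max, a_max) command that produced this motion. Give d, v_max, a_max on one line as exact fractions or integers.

a_max = 42/6 = 7
d_a = ½·42·6 = 126; d_c = 42·11/4 = 231/2
d = 2·126 + 231/2 = 735/2
t_c = 11/4 > 0 so v_max = 42

d=735/2 v_max=42 a_max=7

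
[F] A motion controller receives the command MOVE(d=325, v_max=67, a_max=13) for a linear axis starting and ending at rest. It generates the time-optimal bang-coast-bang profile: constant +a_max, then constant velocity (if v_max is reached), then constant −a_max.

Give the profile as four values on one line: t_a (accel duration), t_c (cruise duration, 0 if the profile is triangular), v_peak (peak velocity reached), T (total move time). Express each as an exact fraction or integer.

(v_max)²/a_max = 67²/13 = 4489/13
325 < 4489/13 ⇒ no cruise
v_peak = √(325·13) = √4225 = 65
t_a = 65/13 = 5; t_c = 0
T = 2·5 = 10

t_a=5 t_c=0 v_peak=65 T=10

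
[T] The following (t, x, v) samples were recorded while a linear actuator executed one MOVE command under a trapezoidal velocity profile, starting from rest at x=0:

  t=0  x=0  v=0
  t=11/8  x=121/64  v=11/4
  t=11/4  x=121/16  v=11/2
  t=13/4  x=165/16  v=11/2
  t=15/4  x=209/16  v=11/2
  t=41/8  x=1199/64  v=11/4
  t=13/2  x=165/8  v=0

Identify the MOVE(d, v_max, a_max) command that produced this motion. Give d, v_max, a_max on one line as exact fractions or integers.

final state: t=13/2, x=165/8, v=0 → d = 165/8
a_max = (11/4−0)/(11/8−0) = 2
max v = 11/2 over t∈[11/4,15/4] → v_max = 11/2
check: 11/2·(11/4+1) = 165/8 ✓

d=165/8 v_max=11/2 a_max=2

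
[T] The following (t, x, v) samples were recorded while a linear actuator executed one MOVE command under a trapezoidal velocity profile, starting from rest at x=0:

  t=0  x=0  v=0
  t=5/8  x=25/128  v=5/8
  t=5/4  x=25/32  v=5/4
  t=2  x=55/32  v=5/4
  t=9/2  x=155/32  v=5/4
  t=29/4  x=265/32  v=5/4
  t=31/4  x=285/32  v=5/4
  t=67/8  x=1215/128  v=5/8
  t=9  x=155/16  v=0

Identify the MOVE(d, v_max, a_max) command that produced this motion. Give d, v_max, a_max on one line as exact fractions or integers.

d=155/16 v_max=5/4 a_max=1

final state: t=9, x=155/16, v=0 → d = 155/16
a_max = (5/8−0)/(5/8−0) = 1
max v = 5/4 over t∈[5/4,31/4] → v_max = 5/4
check: 5/4·(5/4+13/2) = 155/16 ✓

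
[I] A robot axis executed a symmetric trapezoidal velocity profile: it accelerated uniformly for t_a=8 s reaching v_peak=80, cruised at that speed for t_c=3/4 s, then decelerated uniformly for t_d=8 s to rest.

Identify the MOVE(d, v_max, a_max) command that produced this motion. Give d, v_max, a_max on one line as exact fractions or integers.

d=700 v_max=80 a_max=10

a_max = 80/8 = 10
d_a = ½·80·8 = 320; d_c = 80·3/4 = 60
d = 2·320 + 60 = 700
t_c = 3/4 > 0 so v_max = 80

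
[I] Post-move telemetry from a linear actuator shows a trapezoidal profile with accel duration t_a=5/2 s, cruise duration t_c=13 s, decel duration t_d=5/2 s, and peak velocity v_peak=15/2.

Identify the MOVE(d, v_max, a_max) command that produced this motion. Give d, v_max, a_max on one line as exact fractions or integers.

d=465/4 v_max=15/2 a_max=3

a_max = (15/2)/(5/2) = 3
d_a = ½·15/2·5/2 = 75/8; d_c = 15/2·13 = 195/2
d = 2·75/8 + 195/2 = 465/4
t_c = 13 > 0 → v_max = v_peak = 15/2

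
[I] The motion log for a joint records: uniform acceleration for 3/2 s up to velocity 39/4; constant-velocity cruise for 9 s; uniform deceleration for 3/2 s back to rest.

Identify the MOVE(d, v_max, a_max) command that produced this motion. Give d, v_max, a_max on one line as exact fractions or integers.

d=819/8 v_max=39/4 a_max=13/2

a_max = (39/4)/(3/2) = 13/2
d_a = ½·39/4·3/2 = 117/16; d_c = 39/4·9 = 351/4
d = 2·117/16 + 351/4 = 819/8
t_c = 9 > 0 so v_max = 39/4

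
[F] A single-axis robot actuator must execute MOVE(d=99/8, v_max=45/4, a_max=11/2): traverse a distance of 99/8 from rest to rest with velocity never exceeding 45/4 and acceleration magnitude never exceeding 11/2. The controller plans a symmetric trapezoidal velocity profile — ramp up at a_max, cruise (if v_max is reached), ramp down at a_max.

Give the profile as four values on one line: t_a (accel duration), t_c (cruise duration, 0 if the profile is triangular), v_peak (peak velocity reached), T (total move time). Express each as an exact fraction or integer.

t_a=3/2 t_c=0 v_peak=33/4 T=3

v_max²/a_max = (45/4)²/(11/2) = 2025/88
99/8 < 2025/88 ⇒ no cruise
v_peak = √(99/8·11/2) = √(1089/16) = 33/4
t_a = (33/4)/(11/2) = 3/2; t_c = 0
T = 2·3/2 = 3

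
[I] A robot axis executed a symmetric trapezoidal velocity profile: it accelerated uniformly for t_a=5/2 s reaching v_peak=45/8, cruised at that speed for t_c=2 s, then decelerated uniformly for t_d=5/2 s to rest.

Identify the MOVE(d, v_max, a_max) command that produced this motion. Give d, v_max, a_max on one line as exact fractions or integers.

d=405/16 v_max=45/8 a_max=9/4

a_max = (45/8)/(5/2) = 9/4
d_a = ½·45/8·5/2 = 225/32; d_c = 45/8·2 = 45/4
d = 2·225/32 + 45/4 = 405/16
t_c = 2 > 0 → v_max = v_peak = 45/8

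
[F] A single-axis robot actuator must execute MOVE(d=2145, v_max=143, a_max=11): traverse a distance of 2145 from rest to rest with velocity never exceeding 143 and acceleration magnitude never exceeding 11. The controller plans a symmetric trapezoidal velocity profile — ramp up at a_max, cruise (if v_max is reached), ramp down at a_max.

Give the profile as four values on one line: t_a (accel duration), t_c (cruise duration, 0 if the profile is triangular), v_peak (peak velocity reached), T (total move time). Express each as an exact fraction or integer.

(v_max)²/a_max = 143²/11 = 1859
2145 ≥ 1859 so v_max reached
t_a = 143/11 = 13; v_peak = 143
d_cruise = 2145 − 1859 = 286; t_c = 286/143 = 2
T = 2·13 + 2 = 28

t_a=13 t_c=2 v_peak=143 T=28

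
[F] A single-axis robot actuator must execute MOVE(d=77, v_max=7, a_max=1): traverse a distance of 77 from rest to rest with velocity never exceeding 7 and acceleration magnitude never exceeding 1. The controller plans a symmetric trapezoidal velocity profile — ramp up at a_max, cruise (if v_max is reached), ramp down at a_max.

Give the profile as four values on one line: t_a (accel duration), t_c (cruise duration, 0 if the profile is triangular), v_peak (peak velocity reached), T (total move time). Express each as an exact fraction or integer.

t_a=7 t_c=4 v_peak=7 T=18

(v_max)²/a_max = 7²/1 = 49
77 ≥ 49 ⇒ cruise phase
t_a = 7/1 = 7; v_peak = 7
d_cruise = 77 − 49 = 28; t_c = 28/7 = 4
T = 2·7 + 4 = 18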